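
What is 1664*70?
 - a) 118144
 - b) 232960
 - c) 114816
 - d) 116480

1664 * 70 = 116480
d) 116480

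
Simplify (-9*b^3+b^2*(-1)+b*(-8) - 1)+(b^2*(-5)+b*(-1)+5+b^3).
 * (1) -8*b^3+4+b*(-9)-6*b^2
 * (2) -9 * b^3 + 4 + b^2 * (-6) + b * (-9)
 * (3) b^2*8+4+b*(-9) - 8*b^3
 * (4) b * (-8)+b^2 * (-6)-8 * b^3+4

Adding the polynomials and combining like terms:
(-9*b^3 + b^2*(-1) + b*(-8) - 1) + (b^2*(-5) + b*(-1) + 5 + b^3)
= -8*b^3+4+b*(-9)-6*b^2
1) -8*b^3+4+b*(-9)-6*b^2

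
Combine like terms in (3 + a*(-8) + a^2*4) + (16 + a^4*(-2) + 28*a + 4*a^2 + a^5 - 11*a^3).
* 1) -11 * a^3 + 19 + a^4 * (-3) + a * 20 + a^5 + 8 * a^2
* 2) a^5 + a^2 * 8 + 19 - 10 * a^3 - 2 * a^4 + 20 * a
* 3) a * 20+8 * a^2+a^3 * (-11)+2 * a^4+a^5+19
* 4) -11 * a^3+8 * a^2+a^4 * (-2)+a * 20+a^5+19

Adding the polynomials and combining like terms:
(3 + a*(-8) + a^2*4) + (16 + a^4*(-2) + 28*a + 4*a^2 + a^5 - 11*a^3)
= -11 * a^3+8 * a^2+a^4 * (-2)+a * 20+a^5+19
4) -11 * a^3+8 * a^2+a^4 * (-2)+a * 20+a^5+19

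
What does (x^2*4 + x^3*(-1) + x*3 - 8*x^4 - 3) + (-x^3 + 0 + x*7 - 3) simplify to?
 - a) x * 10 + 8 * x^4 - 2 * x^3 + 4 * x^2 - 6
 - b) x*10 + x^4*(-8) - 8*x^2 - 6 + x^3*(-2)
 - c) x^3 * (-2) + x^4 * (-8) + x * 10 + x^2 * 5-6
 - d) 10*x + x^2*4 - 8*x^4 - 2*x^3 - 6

Adding the polynomials and combining like terms:
(x^2*4 + x^3*(-1) + x*3 - 8*x^4 - 3) + (-x^3 + 0 + x*7 - 3)
= 10*x + x^2*4 - 8*x^4 - 2*x^3 - 6
d) 10*x + x^2*4 - 8*x^4 - 2*x^3 - 6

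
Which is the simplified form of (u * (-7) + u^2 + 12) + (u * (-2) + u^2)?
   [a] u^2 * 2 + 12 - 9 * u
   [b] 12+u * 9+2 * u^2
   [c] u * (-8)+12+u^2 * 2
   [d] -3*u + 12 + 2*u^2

Adding the polynomials and combining like terms:
(u*(-7) + u^2 + 12) + (u*(-2) + u^2)
= u^2 * 2 + 12 - 9 * u
a) u^2 * 2 + 12 - 9 * u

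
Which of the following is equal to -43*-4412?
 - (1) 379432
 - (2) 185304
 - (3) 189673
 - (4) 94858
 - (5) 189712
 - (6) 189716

-43 * -4412 = 189716
6) 189716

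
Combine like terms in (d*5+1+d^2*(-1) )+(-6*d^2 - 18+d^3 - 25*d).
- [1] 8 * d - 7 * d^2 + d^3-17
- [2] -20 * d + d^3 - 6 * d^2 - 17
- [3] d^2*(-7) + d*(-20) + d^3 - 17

Adding the polynomials and combining like terms:
(d*5 + 1 + d^2*(-1)) + (-6*d^2 - 18 + d^3 - 25*d)
= d^2*(-7) + d*(-20) + d^3 - 17
3) d^2*(-7) + d*(-20) + d^3 - 17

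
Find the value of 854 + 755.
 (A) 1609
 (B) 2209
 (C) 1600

854 + 755 = 1609
A) 1609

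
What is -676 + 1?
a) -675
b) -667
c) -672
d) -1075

-676 + 1 = -675
a) -675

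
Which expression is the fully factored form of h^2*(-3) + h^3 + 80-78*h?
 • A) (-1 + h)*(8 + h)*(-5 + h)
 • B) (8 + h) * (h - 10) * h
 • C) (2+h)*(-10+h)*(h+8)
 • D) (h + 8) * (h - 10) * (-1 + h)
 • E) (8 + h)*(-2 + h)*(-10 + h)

We need to factor h^2*(-3) + h^3 + 80-78*h.
The factored form is (h + 8) * (h - 10) * (-1 + h).
D) (h + 8) * (h - 10) * (-1 + h)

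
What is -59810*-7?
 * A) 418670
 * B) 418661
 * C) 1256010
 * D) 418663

-59810 * -7 = 418670
A) 418670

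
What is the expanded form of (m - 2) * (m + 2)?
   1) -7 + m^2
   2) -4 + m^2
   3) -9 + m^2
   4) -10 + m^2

Expanding (m - 2) * (m + 2):
= -4 + m^2
2) -4 + m^2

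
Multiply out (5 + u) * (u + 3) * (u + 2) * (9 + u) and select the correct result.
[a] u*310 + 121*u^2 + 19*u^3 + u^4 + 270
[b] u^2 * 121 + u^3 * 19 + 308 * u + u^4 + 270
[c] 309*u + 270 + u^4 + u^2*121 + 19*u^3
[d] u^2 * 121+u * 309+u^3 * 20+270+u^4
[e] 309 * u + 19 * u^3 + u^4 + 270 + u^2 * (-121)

Expanding (5 + u) * (u + 3) * (u + 2) * (9 + u):
= 309*u + 270 + u^4 + u^2*121 + 19*u^3
c) 309*u + 270 + u^4 + u^2*121 + 19*u^3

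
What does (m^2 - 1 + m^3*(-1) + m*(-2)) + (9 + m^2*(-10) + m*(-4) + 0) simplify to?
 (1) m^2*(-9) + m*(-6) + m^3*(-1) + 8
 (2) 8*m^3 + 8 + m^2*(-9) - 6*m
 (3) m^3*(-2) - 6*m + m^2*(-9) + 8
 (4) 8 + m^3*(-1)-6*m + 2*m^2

Adding the polynomials and combining like terms:
(m^2 - 1 + m^3*(-1) + m*(-2)) + (9 + m^2*(-10) + m*(-4) + 0)
= m^2*(-9) + m*(-6) + m^3*(-1) + 8
1) m^2*(-9) + m*(-6) + m^3*(-1) + 8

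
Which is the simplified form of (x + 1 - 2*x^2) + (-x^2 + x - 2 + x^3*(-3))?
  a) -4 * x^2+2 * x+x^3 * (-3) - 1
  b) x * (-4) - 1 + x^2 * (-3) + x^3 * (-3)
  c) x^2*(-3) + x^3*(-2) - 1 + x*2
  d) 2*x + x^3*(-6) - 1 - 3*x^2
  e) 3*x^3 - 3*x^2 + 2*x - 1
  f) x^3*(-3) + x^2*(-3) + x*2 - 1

Adding the polynomials and combining like terms:
(x + 1 - 2*x^2) + (-x^2 + x - 2 + x^3*(-3))
= x^3*(-3) + x^2*(-3) + x*2 - 1
f) x^3*(-3) + x^2*(-3) + x*2 - 1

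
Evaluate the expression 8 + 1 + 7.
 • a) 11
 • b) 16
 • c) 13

First: 8 + 1 = 9
Then: 9 + 7 = 16
b) 16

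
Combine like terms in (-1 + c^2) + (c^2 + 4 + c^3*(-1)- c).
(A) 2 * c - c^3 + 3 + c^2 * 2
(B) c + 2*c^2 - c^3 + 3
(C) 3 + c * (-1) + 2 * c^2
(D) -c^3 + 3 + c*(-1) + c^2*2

Adding the polynomials and combining like terms:
(-1 + c^2) + (c^2 + 4 + c^3*(-1) - c)
= -c^3 + 3 + c*(-1) + c^2*2
D) -c^3 + 3 + c*(-1) + c^2*2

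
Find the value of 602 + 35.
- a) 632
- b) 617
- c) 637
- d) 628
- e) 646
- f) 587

602 + 35 = 637
c) 637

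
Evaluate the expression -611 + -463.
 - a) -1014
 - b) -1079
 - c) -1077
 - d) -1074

-611 + -463 = -1074
d) -1074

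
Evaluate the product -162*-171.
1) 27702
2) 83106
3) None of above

-162 * -171 = 27702
1) 27702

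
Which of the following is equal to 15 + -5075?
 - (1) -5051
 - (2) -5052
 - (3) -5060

15 + -5075 = -5060
3) -5060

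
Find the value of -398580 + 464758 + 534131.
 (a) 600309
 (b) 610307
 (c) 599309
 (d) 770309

First: -398580 + 464758 = 66178
Then: 66178 + 534131 = 600309
a) 600309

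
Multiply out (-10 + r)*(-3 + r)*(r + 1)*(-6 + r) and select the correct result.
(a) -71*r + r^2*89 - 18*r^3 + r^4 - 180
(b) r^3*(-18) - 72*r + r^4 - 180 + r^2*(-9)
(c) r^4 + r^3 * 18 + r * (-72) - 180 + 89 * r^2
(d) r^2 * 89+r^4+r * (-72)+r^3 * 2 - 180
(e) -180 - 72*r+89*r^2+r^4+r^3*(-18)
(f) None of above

Expanding (-10 + r)*(-3 + r)*(r + 1)*(-6 + r):
= -180 - 72*r+89*r^2+r^4+r^3*(-18)
e) -180 - 72*r+89*r^2+r^4+r^3*(-18)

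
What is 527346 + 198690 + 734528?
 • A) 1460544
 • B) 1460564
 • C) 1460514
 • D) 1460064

First: 527346 + 198690 = 726036
Then: 726036 + 734528 = 1460564
B) 1460564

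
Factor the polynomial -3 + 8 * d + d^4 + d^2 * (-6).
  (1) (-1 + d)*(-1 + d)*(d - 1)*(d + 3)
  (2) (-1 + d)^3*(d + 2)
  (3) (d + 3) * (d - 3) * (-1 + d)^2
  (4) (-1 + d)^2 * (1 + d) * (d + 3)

We need to factor -3 + 8 * d + d^4 + d^2 * (-6).
The factored form is (-1 + d)*(-1 + d)*(d - 1)*(d + 3).
1) (-1 + d)*(-1 + d)*(d - 1)*(d + 3)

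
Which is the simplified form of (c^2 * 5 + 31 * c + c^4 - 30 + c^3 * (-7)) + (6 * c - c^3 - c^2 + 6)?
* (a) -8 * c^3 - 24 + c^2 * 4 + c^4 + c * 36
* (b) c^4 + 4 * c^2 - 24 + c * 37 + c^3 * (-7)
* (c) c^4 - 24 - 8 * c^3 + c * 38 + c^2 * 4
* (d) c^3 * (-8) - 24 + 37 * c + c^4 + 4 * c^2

Adding the polynomials and combining like terms:
(c^2*5 + 31*c + c^4 - 30 + c^3*(-7)) + (6*c - c^3 - c^2 + 6)
= c^3 * (-8) - 24 + 37 * c + c^4 + 4 * c^2
d) c^3 * (-8) - 24 + 37 * c + c^4 + 4 * c^2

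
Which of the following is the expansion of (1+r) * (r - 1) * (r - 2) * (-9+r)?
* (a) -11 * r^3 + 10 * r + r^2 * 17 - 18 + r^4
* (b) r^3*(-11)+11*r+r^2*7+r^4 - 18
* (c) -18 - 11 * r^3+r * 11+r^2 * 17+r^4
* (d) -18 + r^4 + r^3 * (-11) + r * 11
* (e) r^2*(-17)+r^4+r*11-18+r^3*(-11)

Expanding (1+r) * (r - 1) * (r - 2) * (-9+r):
= -18 - 11 * r^3+r * 11+r^2 * 17+r^4
c) -18 - 11 * r^3+r * 11+r^2 * 17+r^4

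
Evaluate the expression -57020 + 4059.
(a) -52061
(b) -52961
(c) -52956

-57020 + 4059 = -52961
b) -52961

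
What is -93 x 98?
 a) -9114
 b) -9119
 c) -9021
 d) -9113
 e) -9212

-93 * 98 = -9114
a) -9114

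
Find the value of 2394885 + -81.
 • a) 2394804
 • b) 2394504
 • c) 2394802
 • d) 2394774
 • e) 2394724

2394885 + -81 = 2394804
a) 2394804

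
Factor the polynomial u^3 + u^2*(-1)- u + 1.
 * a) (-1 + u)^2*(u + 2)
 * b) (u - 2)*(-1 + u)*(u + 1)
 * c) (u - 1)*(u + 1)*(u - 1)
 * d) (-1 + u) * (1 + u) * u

We need to factor u^3 + u^2*(-1)- u + 1.
The factored form is (u - 1)*(u + 1)*(u - 1).
c) (u - 1)*(u + 1)*(u - 1)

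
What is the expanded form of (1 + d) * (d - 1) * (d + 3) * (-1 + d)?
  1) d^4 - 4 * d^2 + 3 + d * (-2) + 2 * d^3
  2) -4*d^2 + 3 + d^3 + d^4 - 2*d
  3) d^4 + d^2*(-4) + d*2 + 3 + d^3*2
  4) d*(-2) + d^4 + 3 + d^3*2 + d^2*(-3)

Expanding (1 + d) * (d - 1) * (d + 3) * (-1 + d):
= d^4 - 4 * d^2 + 3 + d * (-2) + 2 * d^3
1) d^4 - 4 * d^2 + 3 + d * (-2) + 2 * d^3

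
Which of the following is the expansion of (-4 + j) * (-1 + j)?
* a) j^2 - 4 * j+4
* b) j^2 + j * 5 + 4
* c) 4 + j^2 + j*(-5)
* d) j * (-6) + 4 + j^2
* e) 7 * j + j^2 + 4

Expanding (-4 + j) * (-1 + j):
= 4 + j^2 + j*(-5)
c) 4 + j^2 + j*(-5)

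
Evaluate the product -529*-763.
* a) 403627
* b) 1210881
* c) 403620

-529 * -763 = 403627
a) 403627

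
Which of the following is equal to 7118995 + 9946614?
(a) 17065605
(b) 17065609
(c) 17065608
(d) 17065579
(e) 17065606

7118995 + 9946614 = 17065609
b) 17065609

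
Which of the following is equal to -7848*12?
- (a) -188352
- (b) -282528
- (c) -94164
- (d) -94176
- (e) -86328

-7848 * 12 = -94176
d) -94176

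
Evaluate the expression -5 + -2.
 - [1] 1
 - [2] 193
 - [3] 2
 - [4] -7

-5 + -2 = -7
4) -7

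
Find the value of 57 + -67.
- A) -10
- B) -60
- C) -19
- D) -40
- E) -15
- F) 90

57 + -67 = -10
A) -10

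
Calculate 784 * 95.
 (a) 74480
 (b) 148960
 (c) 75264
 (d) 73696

784 * 95 = 74480
a) 74480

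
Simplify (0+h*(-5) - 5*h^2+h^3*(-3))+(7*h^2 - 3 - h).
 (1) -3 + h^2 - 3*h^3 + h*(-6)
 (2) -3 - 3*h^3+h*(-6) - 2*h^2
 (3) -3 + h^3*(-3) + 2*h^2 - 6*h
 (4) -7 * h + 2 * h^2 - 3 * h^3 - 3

Adding the polynomials and combining like terms:
(0 + h*(-5) - 5*h^2 + h^3*(-3)) + (7*h^2 - 3 - h)
= -3 + h^3*(-3) + 2*h^2 - 6*h
3) -3 + h^3*(-3) + 2*h^2 - 6*h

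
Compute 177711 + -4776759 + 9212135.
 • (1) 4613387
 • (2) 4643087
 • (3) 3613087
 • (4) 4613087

First: 177711 + -4776759 = -4599048
Then: -4599048 + 9212135 = 4613087
4) 4613087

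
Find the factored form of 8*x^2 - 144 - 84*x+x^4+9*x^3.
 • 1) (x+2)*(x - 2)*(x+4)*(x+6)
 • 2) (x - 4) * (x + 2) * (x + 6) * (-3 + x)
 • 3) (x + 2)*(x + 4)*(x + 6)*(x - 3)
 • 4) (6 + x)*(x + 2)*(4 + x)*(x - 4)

We need to factor 8*x^2 - 144 - 84*x+x^4+9*x^3.
The factored form is (x + 2)*(x + 4)*(x + 6)*(x - 3).
3) (x + 2)*(x + 4)*(x + 6)*(x - 3)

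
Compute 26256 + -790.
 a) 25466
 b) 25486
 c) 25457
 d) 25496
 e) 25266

26256 + -790 = 25466
a) 25466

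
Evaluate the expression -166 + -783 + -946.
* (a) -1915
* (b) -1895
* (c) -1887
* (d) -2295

First: -166 + -783 = -949
Then: -949 + -946 = -1895
b) -1895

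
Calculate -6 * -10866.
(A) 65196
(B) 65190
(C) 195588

-6 * -10866 = 65196
A) 65196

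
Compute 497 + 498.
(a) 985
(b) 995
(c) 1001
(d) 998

497 + 498 = 995
b) 995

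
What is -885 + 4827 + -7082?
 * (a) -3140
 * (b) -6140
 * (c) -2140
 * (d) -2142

First: -885 + 4827 = 3942
Then: 3942 + -7082 = -3140
a) -3140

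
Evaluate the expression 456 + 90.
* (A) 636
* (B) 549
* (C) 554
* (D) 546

456 + 90 = 546
D) 546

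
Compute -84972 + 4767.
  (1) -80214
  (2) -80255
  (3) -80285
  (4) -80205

-84972 + 4767 = -80205
4) -80205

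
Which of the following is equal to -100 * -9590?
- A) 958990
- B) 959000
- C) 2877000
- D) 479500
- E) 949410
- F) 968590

-100 * -9590 = 959000
B) 959000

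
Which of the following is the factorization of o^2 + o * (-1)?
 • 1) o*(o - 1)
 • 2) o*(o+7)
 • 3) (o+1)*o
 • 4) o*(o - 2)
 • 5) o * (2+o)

We need to factor o^2 + o * (-1).
The factored form is o*(o - 1).
1) o*(o - 1)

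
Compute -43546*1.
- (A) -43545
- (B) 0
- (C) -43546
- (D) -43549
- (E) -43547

-43546 * 1 = -43546
C) -43546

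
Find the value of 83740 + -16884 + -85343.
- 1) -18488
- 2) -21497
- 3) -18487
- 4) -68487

First: 83740 + -16884 = 66856
Then: 66856 + -85343 = -18487
3) -18487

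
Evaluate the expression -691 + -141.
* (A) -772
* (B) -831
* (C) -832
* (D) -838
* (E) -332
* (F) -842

-691 + -141 = -832
C) -832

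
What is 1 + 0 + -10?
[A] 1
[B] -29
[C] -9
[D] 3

First: 1 + 0 = 1
Then: 1 + -10 = -9
C) -9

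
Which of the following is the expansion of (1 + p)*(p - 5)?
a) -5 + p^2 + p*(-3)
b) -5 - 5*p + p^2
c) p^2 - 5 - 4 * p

Expanding (1 + p)*(p - 5):
= p^2 - 5 - 4 * p
c) p^2 - 5 - 4 * p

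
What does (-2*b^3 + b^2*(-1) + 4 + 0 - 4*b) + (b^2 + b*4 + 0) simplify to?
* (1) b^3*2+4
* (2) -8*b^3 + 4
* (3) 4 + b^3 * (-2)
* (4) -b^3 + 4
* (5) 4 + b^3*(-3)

Adding the polynomials and combining like terms:
(-2*b^3 + b^2*(-1) + 4 + 0 - 4*b) + (b^2 + b*4 + 0)
= 4 + b^3 * (-2)
3) 4 + b^3 * (-2)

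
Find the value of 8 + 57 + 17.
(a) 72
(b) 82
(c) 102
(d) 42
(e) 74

First: 8 + 57 = 65
Then: 65 + 17 = 82
b) 82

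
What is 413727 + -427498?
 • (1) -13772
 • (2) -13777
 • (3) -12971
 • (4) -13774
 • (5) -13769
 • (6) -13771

413727 + -427498 = -13771
6) -13771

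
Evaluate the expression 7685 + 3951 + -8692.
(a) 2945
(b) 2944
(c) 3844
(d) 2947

First: 7685 + 3951 = 11636
Then: 11636 + -8692 = 2944
b) 2944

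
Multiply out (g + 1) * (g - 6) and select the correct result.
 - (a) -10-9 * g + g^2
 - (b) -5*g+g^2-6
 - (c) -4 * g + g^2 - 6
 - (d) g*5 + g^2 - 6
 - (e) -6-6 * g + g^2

Expanding (g + 1) * (g - 6):
= -5*g+g^2-6
b) -5*g+g^2-6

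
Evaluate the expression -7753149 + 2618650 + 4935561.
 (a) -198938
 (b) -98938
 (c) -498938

First: -7753149 + 2618650 = -5134499
Then: -5134499 + 4935561 = -198938
a) -198938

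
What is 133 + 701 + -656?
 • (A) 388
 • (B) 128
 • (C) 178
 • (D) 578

First: 133 + 701 = 834
Then: 834 + -656 = 178
C) 178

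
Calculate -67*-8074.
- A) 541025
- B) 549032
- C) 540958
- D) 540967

-67 * -8074 = 540958
C) 540958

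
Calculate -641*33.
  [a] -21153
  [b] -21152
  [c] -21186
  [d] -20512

-641 * 33 = -21153
a) -21153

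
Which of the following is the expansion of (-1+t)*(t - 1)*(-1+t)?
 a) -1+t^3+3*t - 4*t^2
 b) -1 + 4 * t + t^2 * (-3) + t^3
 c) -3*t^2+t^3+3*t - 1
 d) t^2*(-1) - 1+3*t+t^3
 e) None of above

Expanding (-1+t)*(t - 1)*(-1+t):
= -3*t^2+t^3+3*t - 1
c) -3*t^2+t^3+3*t - 1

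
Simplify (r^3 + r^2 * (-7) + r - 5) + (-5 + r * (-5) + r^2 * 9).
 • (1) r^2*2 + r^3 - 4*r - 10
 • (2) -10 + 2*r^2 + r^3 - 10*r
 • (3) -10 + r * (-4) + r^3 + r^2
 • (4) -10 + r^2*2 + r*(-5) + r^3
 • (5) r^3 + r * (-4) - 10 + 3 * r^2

Adding the polynomials and combining like terms:
(r^3 + r^2*(-7) + r - 5) + (-5 + r*(-5) + r^2*9)
= r^2*2 + r^3 - 4*r - 10
1) r^2*2 + r^3 - 4*r - 10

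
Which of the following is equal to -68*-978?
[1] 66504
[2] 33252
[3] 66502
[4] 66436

-68 * -978 = 66504
1) 66504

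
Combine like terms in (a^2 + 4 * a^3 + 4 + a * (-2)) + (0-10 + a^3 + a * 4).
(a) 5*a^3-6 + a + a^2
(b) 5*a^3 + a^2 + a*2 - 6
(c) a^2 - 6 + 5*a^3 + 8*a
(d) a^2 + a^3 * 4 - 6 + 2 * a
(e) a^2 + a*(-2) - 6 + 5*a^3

Adding the polynomials and combining like terms:
(a^2 + 4*a^3 + 4 + a*(-2)) + (0 - 10 + a^3 + a*4)
= 5*a^3 + a^2 + a*2 - 6
b) 5*a^3 + a^2 + a*2 - 6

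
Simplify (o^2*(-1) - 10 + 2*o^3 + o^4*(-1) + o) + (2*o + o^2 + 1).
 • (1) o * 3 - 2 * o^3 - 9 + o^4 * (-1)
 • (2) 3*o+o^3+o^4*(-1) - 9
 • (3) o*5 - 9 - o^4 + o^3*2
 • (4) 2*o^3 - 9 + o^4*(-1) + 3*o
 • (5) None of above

Adding the polynomials and combining like terms:
(o^2*(-1) - 10 + 2*o^3 + o^4*(-1) + o) + (2*o + o^2 + 1)
= 2*o^3 - 9 + o^4*(-1) + 3*o
4) 2*o^3 - 9 + o^4*(-1) + 3*o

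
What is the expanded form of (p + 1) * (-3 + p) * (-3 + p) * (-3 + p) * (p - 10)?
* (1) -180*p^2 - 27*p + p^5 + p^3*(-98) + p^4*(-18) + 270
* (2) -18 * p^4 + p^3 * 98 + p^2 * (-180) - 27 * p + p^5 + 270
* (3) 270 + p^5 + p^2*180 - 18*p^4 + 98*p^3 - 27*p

Expanding (p + 1) * (-3 + p) * (-3 + p) * (-3 + p) * (p - 10):
= -18 * p^4 + p^3 * 98 + p^2 * (-180) - 27 * p + p^5 + 270
2) -18 * p^4 + p^3 * 98 + p^2 * (-180) - 27 * p + p^5 + 270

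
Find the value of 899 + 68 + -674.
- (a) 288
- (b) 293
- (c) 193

First: 899 + 68 = 967
Then: 967 + -674 = 293
b) 293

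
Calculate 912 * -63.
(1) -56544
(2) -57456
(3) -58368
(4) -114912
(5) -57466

912 * -63 = -57456
2) -57456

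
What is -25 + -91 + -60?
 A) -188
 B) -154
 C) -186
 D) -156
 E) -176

First: -25 + -91 = -116
Then: -116 + -60 = -176
E) -176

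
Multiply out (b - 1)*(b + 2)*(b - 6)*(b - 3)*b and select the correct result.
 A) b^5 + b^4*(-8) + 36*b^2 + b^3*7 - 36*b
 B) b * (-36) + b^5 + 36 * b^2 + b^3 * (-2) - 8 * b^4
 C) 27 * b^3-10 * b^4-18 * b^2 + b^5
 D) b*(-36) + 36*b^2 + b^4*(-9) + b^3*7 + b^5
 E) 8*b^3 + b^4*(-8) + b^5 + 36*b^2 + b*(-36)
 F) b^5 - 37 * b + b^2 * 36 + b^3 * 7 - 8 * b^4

Expanding (b - 1)*(b + 2)*(b - 6)*(b - 3)*b:
= b^5 + b^4*(-8) + 36*b^2 + b^3*7 - 36*b
A) b^5 + b^4*(-8) + 36*b^2 + b^3*7 - 36*b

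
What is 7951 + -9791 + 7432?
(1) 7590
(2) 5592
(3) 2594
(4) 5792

First: 7951 + -9791 = -1840
Then: -1840 + 7432 = 5592
2) 5592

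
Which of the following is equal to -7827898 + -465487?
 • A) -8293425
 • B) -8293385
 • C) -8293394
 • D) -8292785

-7827898 + -465487 = -8293385
B) -8293385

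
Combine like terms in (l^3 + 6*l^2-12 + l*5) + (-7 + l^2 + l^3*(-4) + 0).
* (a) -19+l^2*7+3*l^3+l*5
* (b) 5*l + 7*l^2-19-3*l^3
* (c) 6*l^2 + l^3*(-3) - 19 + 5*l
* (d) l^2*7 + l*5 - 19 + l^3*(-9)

Adding the polynomials and combining like terms:
(l^3 + 6*l^2 - 12 + l*5) + (-7 + l^2 + l^3*(-4) + 0)
= 5*l + 7*l^2-19-3*l^3
b) 5*l + 7*l^2-19-3*l^3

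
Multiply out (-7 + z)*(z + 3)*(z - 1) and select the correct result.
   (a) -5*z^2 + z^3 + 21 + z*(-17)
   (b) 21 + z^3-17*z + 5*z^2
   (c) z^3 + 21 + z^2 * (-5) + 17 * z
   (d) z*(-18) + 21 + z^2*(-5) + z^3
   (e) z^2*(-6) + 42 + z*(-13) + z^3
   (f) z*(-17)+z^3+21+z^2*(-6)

Expanding (-7 + z)*(z + 3)*(z - 1):
= -5*z^2 + z^3 + 21 + z*(-17)
a) -5*z^2 + z^3 + 21 + z*(-17)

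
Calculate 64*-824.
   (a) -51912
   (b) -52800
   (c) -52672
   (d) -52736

64 * -824 = -52736
d) -52736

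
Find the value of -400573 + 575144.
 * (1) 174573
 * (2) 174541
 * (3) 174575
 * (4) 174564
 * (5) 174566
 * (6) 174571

-400573 + 575144 = 174571
6) 174571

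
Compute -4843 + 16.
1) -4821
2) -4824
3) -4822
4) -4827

-4843 + 16 = -4827
4) -4827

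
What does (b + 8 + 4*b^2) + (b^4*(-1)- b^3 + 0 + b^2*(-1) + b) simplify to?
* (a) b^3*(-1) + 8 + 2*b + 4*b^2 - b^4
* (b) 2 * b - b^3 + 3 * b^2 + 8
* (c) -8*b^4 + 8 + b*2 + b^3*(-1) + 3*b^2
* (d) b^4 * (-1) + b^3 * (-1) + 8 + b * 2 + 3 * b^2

Adding the polynomials and combining like terms:
(b + 8 + 4*b^2) + (b^4*(-1) - b^3 + 0 + b^2*(-1) + b)
= b^4 * (-1) + b^3 * (-1) + 8 + b * 2 + 3 * b^2
d) b^4 * (-1) + b^3 * (-1) + 8 + b * 2 + 3 * b^2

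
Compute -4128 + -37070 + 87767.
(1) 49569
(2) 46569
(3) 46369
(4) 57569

First: -4128 + -37070 = -41198
Then: -41198 + 87767 = 46569
2) 46569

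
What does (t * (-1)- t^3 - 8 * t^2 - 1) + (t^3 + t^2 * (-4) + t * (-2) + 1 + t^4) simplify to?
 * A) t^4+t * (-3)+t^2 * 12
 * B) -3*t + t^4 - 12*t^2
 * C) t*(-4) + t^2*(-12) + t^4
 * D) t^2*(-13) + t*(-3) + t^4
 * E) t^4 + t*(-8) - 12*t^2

Adding the polynomials and combining like terms:
(t*(-1) - t^3 - 8*t^2 - 1) + (t^3 + t^2*(-4) + t*(-2) + 1 + t^4)
= -3*t + t^4 - 12*t^2
B) -3*t + t^4 - 12*t^2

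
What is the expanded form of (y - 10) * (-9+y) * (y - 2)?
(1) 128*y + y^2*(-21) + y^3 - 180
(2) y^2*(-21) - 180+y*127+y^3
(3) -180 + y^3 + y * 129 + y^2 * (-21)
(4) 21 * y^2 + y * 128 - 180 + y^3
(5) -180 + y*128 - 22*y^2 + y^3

Expanding (y - 10) * (-9+y) * (y - 2):
= 128*y + y^2*(-21) + y^3 - 180
1) 128*y + y^2*(-21) + y^3 - 180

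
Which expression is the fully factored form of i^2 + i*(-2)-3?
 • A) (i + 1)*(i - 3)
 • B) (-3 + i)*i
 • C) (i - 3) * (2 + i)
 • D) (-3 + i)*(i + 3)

We need to factor i^2 + i*(-2)-3.
The factored form is (i + 1)*(i - 3).
A) (i + 1)*(i - 3)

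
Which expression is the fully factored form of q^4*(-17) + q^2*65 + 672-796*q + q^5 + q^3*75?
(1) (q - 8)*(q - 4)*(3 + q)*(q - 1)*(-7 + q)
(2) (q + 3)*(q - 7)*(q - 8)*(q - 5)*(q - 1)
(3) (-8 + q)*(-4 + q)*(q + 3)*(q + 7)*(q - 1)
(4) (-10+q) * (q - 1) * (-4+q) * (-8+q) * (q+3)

We need to factor q^4*(-17) + q^2*65 + 672-796*q + q^5 + q^3*75.
The factored form is (q - 8)*(q - 4)*(3 + q)*(q - 1)*(-7 + q).
1) (q - 8)*(q - 4)*(3 + q)*(q - 1)*(-7 + q)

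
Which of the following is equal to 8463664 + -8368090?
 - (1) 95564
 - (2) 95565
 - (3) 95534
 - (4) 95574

8463664 + -8368090 = 95574
4) 95574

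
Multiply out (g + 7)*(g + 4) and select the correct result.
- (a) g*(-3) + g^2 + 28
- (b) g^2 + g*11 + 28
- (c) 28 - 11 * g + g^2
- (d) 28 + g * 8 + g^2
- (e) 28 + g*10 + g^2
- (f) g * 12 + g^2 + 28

Expanding (g + 7)*(g + 4):
= g^2 + g*11 + 28
b) g^2 + g*11 + 28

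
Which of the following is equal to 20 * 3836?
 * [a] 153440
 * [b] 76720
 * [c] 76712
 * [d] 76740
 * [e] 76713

20 * 3836 = 76720
b) 76720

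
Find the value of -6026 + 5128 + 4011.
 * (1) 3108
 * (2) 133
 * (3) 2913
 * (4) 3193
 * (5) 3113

First: -6026 + 5128 = -898
Then: -898 + 4011 = 3113
5) 3113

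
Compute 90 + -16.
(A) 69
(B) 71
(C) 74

90 + -16 = 74
C) 74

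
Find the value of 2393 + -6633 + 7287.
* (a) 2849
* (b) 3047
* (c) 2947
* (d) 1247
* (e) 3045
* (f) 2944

First: 2393 + -6633 = -4240
Then: -4240 + 7287 = 3047
b) 3047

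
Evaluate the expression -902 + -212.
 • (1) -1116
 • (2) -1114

-902 + -212 = -1114
2) -1114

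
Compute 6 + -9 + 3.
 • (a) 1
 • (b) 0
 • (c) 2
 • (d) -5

First: 6 + -9 = -3
Then: -3 + 3 = 0
b) 0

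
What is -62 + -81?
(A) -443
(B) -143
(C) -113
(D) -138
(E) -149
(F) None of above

-62 + -81 = -143
B) -143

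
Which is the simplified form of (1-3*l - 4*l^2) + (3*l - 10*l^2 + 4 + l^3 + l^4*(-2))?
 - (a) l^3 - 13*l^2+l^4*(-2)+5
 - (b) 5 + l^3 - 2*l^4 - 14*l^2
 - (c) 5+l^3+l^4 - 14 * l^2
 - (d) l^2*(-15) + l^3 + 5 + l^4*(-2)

Adding the polynomials and combining like terms:
(1 - 3*l - 4*l^2) + (3*l - 10*l^2 + 4 + l^3 + l^4*(-2))
= 5 + l^3 - 2*l^4 - 14*l^2
b) 5 + l^3 - 2*l^4 - 14*l^2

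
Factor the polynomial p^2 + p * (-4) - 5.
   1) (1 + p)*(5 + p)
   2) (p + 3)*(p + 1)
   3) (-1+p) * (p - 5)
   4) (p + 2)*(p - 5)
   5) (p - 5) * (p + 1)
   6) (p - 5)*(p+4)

We need to factor p^2 + p * (-4) - 5.
The factored form is (p - 5) * (p + 1).
5) (p - 5) * (p + 1)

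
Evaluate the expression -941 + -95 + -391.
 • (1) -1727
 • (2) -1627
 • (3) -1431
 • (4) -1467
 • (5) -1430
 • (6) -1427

First: -941 + -95 = -1036
Then: -1036 + -391 = -1427
6) -1427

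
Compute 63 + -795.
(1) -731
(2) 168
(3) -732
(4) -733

63 + -795 = -732
3) -732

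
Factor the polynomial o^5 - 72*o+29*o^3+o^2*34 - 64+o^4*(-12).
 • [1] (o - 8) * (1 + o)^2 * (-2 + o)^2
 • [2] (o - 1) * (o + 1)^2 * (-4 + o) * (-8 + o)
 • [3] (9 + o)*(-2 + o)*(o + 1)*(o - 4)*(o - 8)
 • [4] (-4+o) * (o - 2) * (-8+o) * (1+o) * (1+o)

We need to factor o^5 - 72*o+29*o^3+o^2*34 - 64+o^4*(-12).
The factored form is (-4+o) * (o - 2) * (-8+o) * (1+o) * (1+o).
4) (-4+o) * (o - 2) * (-8+o) * (1+o) * (1+o)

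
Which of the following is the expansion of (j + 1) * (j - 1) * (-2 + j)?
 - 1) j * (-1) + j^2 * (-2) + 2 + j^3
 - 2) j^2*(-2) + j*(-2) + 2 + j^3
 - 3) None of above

Expanding (j + 1) * (j - 1) * (-2 + j):
= j * (-1) + j^2 * (-2) + 2 + j^3
1) j * (-1) + j^2 * (-2) + 2 + j^3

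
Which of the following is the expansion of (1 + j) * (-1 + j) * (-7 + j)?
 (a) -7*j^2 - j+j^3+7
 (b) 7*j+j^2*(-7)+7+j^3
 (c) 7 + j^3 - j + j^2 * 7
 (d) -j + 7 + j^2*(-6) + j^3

Expanding (1 + j) * (-1 + j) * (-7 + j):
= -7*j^2 - j+j^3+7
a) -7*j^2 - j+j^3+7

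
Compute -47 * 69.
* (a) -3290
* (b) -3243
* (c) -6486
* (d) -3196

-47 * 69 = -3243
b) -3243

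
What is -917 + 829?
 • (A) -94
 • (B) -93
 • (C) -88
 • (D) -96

-917 + 829 = -88
C) -88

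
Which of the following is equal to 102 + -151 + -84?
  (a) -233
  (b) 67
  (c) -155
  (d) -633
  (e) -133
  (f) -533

First: 102 + -151 = -49
Then: -49 + -84 = -133
e) -133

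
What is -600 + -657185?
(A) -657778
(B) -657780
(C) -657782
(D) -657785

-600 + -657185 = -657785
D) -657785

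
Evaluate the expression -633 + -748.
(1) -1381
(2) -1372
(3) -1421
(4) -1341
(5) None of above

-633 + -748 = -1381
1) -1381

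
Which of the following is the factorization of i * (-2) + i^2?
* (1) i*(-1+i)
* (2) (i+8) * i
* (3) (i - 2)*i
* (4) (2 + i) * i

We need to factor i * (-2) + i^2.
The factored form is (i - 2)*i.
3) (i - 2)*i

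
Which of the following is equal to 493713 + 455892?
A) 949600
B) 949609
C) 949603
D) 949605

493713 + 455892 = 949605
D) 949605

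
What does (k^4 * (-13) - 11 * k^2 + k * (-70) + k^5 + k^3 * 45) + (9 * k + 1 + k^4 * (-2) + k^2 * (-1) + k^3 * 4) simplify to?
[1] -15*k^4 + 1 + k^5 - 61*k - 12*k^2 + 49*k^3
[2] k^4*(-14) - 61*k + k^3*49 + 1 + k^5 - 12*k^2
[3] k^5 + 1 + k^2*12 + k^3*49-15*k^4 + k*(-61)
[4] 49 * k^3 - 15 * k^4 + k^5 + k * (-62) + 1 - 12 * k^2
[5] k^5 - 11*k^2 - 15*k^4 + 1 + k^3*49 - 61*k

Adding the polynomials and combining like terms:
(k^4*(-13) - 11*k^2 + k*(-70) + k^5 + k^3*45) + (9*k + 1 + k^4*(-2) + k^2*(-1) + k^3*4)
= -15*k^4 + 1 + k^5 - 61*k - 12*k^2 + 49*k^3
1) -15*k^4 + 1 + k^5 - 61*k - 12*k^2 + 49*k^3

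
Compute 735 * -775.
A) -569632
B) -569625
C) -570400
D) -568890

735 * -775 = -569625
B) -569625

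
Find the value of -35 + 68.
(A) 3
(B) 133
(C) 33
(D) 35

-35 + 68 = 33
C) 33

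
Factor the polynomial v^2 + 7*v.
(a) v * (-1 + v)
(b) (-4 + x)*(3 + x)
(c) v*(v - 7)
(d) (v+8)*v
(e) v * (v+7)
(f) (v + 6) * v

We need to factor v^2 + 7*v.
The factored form is v * (v+7).
e) v * (v+7)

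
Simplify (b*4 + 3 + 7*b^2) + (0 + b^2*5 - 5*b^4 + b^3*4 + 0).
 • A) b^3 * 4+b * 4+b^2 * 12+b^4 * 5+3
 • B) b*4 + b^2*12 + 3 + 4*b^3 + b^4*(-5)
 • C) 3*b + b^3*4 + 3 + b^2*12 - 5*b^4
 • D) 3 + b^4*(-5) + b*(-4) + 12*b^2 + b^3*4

Adding the polynomials and combining like terms:
(b*4 + 3 + 7*b^2) + (0 + b^2*5 - 5*b^4 + b^3*4 + 0)
= b*4 + b^2*12 + 3 + 4*b^3 + b^4*(-5)
B) b*4 + b^2*12 + 3 + 4*b^3 + b^4*(-5)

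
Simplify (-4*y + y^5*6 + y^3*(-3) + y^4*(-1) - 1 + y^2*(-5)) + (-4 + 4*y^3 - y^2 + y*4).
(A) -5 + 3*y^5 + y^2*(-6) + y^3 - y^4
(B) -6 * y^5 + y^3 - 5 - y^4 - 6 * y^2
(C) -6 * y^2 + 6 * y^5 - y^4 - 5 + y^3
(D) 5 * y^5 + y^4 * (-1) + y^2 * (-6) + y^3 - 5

Adding the polynomials and combining like terms:
(-4*y + y^5*6 + y^3*(-3) + y^4*(-1) - 1 + y^2*(-5)) + (-4 + 4*y^3 - y^2 + y*4)
= -6 * y^2 + 6 * y^5 - y^4 - 5 + y^3
C) -6 * y^2 + 6 * y^5 - y^4 - 5 + y^3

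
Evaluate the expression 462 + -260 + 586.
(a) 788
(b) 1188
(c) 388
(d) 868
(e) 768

First: 462 + -260 = 202
Then: 202 + 586 = 788
a) 788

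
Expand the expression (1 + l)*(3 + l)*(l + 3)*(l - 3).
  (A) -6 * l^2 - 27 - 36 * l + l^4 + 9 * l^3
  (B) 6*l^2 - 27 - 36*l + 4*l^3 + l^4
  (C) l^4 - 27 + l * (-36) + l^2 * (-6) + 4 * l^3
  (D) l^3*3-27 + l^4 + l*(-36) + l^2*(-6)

Expanding (1 + l)*(3 + l)*(l + 3)*(l - 3):
= l^4 - 27 + l * (-36) + l^2 * (-6) + 4 * l^3
C) l^4 - 27 + l * (-36) + l^2 * (-6) + 4 * l^3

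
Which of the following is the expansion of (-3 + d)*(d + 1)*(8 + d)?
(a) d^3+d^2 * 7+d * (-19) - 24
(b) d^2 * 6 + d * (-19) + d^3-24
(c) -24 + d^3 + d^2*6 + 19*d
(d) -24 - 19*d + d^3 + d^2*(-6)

Expanding (-3 + d)*(d + 1)*(8 + d):
= d^2 * 6 + d * (-19) + d^3-24
b) d^2 * 6 + d * (-19) + d^3-24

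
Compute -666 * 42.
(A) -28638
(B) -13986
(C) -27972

-666 * 42 = -27972
C) -27972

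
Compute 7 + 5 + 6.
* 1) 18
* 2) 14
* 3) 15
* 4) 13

First: 7 + 5 = 12
Then: 12 + 6 = 18
1) 18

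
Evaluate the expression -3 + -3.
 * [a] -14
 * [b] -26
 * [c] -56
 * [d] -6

-3 + -3 = -6
d) -6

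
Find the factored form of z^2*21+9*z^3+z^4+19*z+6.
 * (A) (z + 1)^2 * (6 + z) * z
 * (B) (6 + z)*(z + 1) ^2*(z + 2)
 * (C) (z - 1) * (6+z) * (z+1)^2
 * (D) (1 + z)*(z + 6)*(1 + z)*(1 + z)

We need to factor z^2*21+9*z^3+z^4+19*z+6.
The factored form is (1 + z)*(z + 6)*(1 + z)*(1 + z).
D) (1 + z)*(z + 6)*(1 + z)*(1 + z)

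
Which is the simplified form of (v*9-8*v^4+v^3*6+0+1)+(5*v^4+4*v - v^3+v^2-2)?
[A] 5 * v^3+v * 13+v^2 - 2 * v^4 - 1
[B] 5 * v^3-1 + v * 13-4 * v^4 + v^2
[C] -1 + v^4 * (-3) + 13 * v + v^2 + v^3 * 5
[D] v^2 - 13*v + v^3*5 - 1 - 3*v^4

Adding the polynomials and combining like terms:
(v*9 - 8*v^4 + v^3*6 + 0 + 1) + (5*v^4 + 4*v - v^3 + v^2 - 2)
= -1 + v^4 * (-3) + 13 * v + v^2 + v^3 * 5
C) -1 + v^4 * (-3) + 13 * v + v^2 + v^3 * 5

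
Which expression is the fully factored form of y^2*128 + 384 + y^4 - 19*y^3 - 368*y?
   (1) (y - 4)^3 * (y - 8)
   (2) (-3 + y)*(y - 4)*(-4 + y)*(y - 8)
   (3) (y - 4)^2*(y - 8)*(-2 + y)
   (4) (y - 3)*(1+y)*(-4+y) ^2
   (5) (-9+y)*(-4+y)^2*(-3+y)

We need to factor y^2*128 + 384 + y^4 - 19*y^3 - 368*y.
The factored form is (-3 + y)*(y - 4)*(-4 + y)*(y - 8).
2) (-3 + y)*(y - 4)*(-4 + y)*(y - 8)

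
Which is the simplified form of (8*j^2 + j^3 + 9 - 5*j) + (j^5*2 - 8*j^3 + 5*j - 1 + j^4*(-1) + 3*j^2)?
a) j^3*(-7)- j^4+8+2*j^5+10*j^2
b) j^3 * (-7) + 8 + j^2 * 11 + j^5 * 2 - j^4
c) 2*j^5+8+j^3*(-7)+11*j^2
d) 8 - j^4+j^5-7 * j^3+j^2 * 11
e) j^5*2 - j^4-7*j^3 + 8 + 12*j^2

Adding the polynomials and combining like terms:
(8*j^2 + j^3 + 9 - 5*j) + (j^5*2 - 8*j^3 + 5*j - 1 + j^4*(-1) + 3*j^2)
= j^3 * (-7) + 8 + j^2 * 11 + j^5 * 2 - j^4
b) j^3 * (-7) + 8 + j^2 * 11 + j^5 * 2 - j^4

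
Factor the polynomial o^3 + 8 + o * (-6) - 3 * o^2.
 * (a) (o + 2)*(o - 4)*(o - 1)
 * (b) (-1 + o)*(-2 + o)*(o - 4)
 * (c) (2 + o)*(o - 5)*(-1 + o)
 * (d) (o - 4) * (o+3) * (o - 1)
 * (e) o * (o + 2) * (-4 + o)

We need to factor o^3 + 8 + o * (-6) - 3 * o^2.
The factored form is (o + 2)*(o - 4)*(o - 1).
a) (o + 2)*(o - 4)*(o - 1)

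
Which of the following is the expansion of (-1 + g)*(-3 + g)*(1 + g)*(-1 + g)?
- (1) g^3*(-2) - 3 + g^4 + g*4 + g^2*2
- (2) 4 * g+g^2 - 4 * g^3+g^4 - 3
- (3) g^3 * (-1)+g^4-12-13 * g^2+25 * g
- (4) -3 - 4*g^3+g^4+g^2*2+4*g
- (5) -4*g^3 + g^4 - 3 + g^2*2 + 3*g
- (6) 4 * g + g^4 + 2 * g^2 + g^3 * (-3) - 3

Expanding (-1 + g)*(-3 + g)*(1 + g)*(-1 + g):
= -3 - 4*g^3+g^4+g^2*2+4*g
4) -3 - 4*g^3+g^4+g^2*2+4*g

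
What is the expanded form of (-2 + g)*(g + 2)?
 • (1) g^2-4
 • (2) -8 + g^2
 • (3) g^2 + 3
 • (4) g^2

Expanding (-2 + g)*(g + 2):
= g^2-4
1) g^2-4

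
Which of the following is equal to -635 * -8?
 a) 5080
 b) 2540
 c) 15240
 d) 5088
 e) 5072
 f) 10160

-635 * -8 = 5080
a) 5080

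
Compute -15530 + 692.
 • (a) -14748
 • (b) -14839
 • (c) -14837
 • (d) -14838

-15530 + 692 = -14838
d) -14838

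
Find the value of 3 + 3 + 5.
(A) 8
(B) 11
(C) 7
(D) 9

First: 3 + 3 = 6
Then: 6 + 5 = 11
B) 11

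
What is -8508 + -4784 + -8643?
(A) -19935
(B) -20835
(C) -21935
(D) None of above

First: -8508 + -4784 = -13292
Then: -13292 + -8643 = -21935
C) -21935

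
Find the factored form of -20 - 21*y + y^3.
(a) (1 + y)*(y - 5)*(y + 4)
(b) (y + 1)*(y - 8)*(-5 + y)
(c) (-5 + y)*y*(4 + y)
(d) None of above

We need to factor -20 - 21*y + y^3.
The factored form is (1 + y)*(y - 5)*(y + 4).
a) (1 + y)*(y - 5)*(y + 4)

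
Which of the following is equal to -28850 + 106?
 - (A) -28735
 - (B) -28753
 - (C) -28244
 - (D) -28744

-28850 + 106 = -28744
D) -28744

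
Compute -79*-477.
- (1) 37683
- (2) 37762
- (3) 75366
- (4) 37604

-79 * -477 = 37683
1) 37683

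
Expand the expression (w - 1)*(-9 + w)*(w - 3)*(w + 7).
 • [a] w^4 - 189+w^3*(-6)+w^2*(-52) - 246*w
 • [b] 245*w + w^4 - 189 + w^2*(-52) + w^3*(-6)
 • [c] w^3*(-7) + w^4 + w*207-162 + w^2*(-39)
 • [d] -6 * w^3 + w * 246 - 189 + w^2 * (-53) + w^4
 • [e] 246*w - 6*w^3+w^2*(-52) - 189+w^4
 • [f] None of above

Expanding (w - 1)*(-9 + w)*(w - 3)*(w + 7):
= 246*w - 6*w^3+w^2*(-52) - 189+w^4
e) 246*w - 6*w^3+w^2*(-52) - 189+w^4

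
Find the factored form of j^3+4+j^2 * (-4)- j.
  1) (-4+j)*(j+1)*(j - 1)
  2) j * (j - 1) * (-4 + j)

We need to factor j^3+4+j^2 * (-4)- j.
The factored form is (-4+j)*(j+1)*(j - 1).
1) (-4+j)*(j+1)*(j - 1)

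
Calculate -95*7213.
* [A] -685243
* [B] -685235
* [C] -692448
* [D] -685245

-95 * 7213 = -685235
B) -685235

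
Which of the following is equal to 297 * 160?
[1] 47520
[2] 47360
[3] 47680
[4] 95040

297 * 160 = 47520
1) 47520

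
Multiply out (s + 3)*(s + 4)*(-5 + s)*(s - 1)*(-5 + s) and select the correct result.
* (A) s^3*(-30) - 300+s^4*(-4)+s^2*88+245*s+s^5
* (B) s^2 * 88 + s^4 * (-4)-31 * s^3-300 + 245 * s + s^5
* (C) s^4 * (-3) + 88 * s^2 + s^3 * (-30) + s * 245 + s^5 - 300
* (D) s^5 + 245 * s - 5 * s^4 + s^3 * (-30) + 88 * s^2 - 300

Expanding (s + 3)*(s + 4)*(-5 + s)*(s - 1)*(-5 + s):
= s^3*(-30) - 300+s^4*(-4)+s^2*88+245*s+s^5
A) s^3*(-30) - 300+s^4*(-4)+s^2*88+245*s+s^5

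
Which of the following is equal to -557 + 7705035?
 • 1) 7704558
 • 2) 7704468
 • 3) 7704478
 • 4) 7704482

-557 + 7705035 = 7704478
3) 7704478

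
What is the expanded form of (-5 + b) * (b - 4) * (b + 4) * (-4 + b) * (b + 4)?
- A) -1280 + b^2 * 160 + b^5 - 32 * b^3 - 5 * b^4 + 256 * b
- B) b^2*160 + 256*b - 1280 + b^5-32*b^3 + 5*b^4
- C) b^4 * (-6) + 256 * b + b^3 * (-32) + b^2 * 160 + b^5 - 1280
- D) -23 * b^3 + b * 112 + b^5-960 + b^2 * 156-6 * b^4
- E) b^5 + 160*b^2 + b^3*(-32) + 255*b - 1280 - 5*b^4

Expanding (-5 + b) * (b - 4) * (b + 4) * (-4 + b) * (b + 4):
= -1280 + b^2 * 160 + b^5 - 32 * b^3 - 5 * b^4 + 256 * b
A) -1280 + b^2 * 160 + b^5 - 32 * b^3 - 5 * b^4 + 256 * b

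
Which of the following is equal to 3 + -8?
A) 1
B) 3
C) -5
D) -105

3 + -8 = -5
C) -5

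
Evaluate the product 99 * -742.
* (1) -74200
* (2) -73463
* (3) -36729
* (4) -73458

99 * -742 = -73458
4) -73458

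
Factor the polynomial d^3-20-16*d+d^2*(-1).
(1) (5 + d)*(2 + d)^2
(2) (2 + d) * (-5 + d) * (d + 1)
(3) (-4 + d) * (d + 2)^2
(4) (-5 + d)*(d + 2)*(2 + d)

We need to factor d^3-20-16*d+d^2*(-1).
The factored form is (-5 + d)*(d + 2)*(2 + d).
4) (-5 + d)*(d + 2)*(2 + d)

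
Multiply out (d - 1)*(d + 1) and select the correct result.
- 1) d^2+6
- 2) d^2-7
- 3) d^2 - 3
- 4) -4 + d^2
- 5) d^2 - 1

Expanding (d - 1)*(d + 1):
= d^2 - 1
5) d^2 - 1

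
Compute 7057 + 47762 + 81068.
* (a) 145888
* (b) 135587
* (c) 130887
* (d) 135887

First: 7057 + 47762 = 54819
Then: 54819 + 81068 = 135887
d) 135887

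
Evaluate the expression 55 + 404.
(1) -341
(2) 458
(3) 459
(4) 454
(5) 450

55 + 404 = 459
3) 459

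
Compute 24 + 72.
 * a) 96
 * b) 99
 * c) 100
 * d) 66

24 + 72 = 96
a) 96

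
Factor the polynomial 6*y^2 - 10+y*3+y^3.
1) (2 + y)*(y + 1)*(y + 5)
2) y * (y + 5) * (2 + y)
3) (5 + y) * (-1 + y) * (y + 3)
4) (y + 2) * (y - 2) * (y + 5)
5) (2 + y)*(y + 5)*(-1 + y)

We need to factor 6*y^2 - 10+y*3+y^3.
The factored form is (2 + y)*(y + 5)*(-1 + y).
5) (2 + y)*(y + 5)*(-1 + y)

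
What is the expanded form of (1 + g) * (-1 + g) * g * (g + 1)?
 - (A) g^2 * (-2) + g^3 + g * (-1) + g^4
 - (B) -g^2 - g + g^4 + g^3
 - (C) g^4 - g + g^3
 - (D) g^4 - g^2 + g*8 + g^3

Expanding (1 + g) * (-1 + g) * g * (g + 1):
= -g^2 - g + g^4 + g^3
B) -g^2 - g + g^4 + g^3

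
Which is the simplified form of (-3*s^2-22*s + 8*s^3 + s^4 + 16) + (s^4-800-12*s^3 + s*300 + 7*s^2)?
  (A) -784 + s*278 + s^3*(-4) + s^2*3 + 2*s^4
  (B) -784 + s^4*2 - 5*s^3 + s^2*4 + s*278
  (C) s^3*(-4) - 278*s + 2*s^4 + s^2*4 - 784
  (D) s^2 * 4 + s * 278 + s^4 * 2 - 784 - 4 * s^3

Adding the polynomials and combining like terms:
(-3*s^2 - 22*s + 8*s^3 + s^4 + 16) + (s^4 - 800 - 12*s^3 + s*300 + 7*s^2)
= s^2 * 4 + s * 278 + s^4 * 2 - 784 - 4 * s^3
D) s^2 * 4 + s * 278 + s^4 * 2 - 784 - 4 * s^3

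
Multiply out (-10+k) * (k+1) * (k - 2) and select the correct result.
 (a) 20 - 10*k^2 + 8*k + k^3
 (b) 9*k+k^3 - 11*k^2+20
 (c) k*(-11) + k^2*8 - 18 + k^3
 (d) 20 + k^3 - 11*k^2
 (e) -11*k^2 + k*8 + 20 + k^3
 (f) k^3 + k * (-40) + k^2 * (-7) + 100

Expanding (-10+k) * (k+1) * (k - 2):
= -11*k^2 + k*8 + 20 + k^3
e) -11*k^2 + k*8 + 20 + k^3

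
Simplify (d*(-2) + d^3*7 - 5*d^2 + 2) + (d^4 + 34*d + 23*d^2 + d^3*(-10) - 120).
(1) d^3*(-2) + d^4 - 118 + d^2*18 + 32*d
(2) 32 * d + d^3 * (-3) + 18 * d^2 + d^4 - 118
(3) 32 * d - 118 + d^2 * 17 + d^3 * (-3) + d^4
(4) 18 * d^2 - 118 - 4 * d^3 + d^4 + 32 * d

Adding the polynomials and combining like terms:
(d*(-2) + d^3*7 - 5*d^2 + 2) + (d^4 + 34*d + 23*d^2 + d^3*(-10) - 120)
= 32 * d + d^3 * (-3) + 18 * d^2 + d^4 - 118
2) 32 * d + d^3 * (-3) + 18 * d^2 + d^4 - 118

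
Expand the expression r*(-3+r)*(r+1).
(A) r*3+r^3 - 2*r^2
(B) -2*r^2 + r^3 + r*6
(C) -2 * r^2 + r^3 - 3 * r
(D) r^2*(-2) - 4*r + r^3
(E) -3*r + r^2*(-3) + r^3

Expanding r*(-3+r)*(r+1):
= -2 * r^2 + r^3 - 3 * r
C) -2 * r^2 + r^3 - 3 * r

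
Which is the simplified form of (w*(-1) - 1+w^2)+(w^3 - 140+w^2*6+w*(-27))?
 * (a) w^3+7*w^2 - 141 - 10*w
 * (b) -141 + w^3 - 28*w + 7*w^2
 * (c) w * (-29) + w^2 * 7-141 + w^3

Adding the polynomials and combining like terms:
(w*(-1) - 1 + w^2) + (w^3 - 140 + w^2*6 + w*(-27))
= -141 + w^3 - 28*w + 7*w^2
b) -141 + w^3 - 28*w + 7*w^2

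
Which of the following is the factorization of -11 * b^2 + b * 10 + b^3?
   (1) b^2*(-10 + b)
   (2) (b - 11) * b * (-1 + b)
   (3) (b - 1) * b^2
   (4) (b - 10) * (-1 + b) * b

We need to factor -11 * b^2 + b * 10 + b^3.
The factored form is (b - 10) * (-1 + b) * b.
4) (b - 10) * (-1 + b) * b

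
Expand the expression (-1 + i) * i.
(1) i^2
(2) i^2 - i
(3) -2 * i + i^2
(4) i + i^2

Expanding (-1 + i) * i:
= i^2 - i
2) i^2 - i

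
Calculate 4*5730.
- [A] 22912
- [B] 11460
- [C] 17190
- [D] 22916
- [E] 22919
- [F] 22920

4 * 5730 = 22920
F) 22920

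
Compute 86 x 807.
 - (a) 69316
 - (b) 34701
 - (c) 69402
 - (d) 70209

86 * 807 = 69402
c) 69402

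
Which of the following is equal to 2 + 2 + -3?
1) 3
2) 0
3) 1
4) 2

First: 2 + 2 = 4
Then: 4 + -3 = 1
3) 1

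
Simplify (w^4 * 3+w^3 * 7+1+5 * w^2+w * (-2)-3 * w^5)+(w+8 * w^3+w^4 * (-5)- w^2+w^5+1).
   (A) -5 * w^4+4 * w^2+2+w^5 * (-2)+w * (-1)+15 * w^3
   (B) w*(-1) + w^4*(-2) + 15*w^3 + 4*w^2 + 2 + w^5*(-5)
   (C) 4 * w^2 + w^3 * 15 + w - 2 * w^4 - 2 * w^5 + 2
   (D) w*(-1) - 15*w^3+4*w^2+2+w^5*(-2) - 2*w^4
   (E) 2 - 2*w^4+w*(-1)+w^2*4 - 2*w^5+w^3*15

Adding the polynomials and combining like terms:
(w^4*3 + w^3*7 + 1 + 5*w^2 + w*(-2) - 3*w^5) + (w + 8*w^3 + w^4*(-5) - w^2 + w^5 + 1)
= 2 - 2*w^4+w*(-1)+w^2*4 - 2*w^5+w^3*15
E) 2 - 2*w^4+w*(-1)+w^2*4 - 2*w^5+w^3*15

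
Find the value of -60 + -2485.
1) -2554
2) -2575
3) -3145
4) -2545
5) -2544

-60 + -2485 = -2545
4) -2545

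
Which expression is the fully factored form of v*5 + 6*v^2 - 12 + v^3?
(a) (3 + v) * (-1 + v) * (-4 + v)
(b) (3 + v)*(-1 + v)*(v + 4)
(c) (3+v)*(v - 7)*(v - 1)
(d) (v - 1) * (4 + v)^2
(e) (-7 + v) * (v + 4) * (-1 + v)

We need to factor v*5 + 6*v^2 - 12 + v^3.
The factored form is (3 + v)*(-1 + v)*(v + 4).
b) (3 + v)*(-1 + v)*(v + 4)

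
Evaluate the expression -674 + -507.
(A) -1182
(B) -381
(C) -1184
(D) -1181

-674 + -507 = -1181
D) -1181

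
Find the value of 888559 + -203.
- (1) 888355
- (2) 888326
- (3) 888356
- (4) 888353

888559 + -203 = 888356
3) 888356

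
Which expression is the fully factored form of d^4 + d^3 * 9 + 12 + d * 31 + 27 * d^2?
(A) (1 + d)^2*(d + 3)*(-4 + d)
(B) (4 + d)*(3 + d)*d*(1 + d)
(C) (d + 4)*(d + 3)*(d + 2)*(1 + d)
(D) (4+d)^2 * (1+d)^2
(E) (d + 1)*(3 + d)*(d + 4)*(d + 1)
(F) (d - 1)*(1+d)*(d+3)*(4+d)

We need to factor d^4 + d^3 * 9 + 12 + d * 31 + 27 * d^2.
The factored form is (d + 1)*(3 + d)*(d + 4)*(d + 1).
E) (d + 1)*(3 + d)*(d + 4)*(d + 1)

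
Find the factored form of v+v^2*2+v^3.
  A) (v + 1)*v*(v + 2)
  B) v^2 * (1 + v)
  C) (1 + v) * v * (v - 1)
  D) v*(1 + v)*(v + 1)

We need to factor v+v^2*2+v^3.
The factored form is v*(1 + v)*(v + 1).
D) v*(1 + v)*(v + 1)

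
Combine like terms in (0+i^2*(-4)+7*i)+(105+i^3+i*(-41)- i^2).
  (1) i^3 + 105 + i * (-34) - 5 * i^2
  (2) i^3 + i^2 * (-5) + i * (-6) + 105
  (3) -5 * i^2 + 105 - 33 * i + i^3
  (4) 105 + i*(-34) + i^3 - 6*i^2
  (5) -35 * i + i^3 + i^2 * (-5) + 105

Adding the polynomials and combining like terms:
(0 + i^2*(-4) + 7*i) + (105 + i^3 + i*(-41) - i^2)
= i^3 + 105 + i * (-34) - 5 * i^2
1) i^3 + 105 + i * (-34) - 5 * i^2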